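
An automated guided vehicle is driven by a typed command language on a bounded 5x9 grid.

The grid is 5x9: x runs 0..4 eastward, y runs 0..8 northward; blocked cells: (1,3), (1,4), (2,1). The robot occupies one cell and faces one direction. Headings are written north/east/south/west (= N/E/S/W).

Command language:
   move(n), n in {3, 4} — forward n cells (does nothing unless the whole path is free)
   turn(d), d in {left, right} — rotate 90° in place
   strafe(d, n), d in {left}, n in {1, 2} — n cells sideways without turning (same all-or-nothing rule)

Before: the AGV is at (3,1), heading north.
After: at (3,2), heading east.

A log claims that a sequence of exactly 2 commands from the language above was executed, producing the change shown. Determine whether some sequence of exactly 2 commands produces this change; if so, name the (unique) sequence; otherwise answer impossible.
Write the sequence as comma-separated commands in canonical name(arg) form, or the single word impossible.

turn(right), strafe(left, 1)

key: order matters: swapping turn(right) and strafe(left, 1) lands elsewhere
initial: at (3,1), heading north
[1] after turn(right): at (3,1), heading east
[2] after strafe(left, 1): at (3,2), heading east
all 36 alternatives checked — unique.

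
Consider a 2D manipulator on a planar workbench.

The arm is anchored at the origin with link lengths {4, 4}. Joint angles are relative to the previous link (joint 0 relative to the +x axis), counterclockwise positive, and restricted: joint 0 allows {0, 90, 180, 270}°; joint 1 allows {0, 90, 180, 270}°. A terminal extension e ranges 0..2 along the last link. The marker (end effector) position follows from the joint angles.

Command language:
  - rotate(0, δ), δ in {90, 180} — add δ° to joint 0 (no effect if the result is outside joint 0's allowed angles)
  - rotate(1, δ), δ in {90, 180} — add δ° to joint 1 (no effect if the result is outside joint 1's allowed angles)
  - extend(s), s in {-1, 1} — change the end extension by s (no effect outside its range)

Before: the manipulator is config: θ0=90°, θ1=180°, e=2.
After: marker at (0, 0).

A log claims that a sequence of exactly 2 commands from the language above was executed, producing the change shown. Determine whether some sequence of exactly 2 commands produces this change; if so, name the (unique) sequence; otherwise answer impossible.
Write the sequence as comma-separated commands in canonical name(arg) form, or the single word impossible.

start: config: θ0=90°, θ1=180°, e=2
step 1 (extend(-1)): config: θ0=90°, θ1=180°, e=1
step 2 (extend(-1)): config: θ0=90°, θ1=180°, e=0
no rival 2-sequence matches.

extend(-1), extend(-1)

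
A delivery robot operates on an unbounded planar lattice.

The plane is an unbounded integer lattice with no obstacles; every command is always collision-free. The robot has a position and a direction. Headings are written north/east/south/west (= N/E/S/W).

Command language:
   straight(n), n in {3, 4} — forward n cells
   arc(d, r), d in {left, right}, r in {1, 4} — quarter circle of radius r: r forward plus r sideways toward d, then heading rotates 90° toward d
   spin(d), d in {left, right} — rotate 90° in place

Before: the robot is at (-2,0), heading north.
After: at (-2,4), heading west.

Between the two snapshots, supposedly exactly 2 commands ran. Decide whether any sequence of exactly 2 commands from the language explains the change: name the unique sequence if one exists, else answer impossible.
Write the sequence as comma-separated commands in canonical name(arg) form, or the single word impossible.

key: order matters: swapping straight(4) and spin(left) lands elsewhere
t0: at (-2,0), heading north
[1] after straight(4): at (-2,4), heading north
[2] after spin(left): at (-2,4), heading west
no rival 2-sequence matches.

straight(4), spin(left)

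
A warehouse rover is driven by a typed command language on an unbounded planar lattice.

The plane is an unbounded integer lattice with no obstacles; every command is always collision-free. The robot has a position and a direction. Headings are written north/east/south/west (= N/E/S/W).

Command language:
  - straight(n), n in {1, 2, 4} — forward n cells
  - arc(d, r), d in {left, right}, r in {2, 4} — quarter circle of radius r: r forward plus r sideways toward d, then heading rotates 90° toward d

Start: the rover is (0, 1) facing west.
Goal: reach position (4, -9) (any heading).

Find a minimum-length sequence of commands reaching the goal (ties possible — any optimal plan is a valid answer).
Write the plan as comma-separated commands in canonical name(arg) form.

straight(2), arc(left, 2), arc(left, 4), arc(right, 4)

start: (0, 1) facing west
step 1 (straight(2)): (-2, 1) facing west
step 2 (arc(left, 2)): (-4, -1) facing south
step 3 (arc(left, 4)): (0, -5) facing east
step 4 (arc(right, 4)): (4, -9) facing south
minimal: 4 command(s), checked below 4.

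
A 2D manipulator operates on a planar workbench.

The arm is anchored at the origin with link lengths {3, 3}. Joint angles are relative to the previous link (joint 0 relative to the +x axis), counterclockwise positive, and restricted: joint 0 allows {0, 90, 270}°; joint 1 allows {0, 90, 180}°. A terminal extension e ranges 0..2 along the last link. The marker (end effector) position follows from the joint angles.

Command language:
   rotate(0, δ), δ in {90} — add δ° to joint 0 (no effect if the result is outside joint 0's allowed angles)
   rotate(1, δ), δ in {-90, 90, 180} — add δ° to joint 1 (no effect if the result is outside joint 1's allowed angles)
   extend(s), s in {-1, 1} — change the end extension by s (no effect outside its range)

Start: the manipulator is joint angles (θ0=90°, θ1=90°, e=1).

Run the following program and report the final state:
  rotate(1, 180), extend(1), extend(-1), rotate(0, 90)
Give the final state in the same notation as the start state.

initial: joint angles (θ0=90°, θ1=90°, e=1)
1. rotate(1, 180) → joint angles (θ0=90°, θ1=90°, e=1)
2. extend(1) → joint angles (θ0=90°, θ1=90°, e=2)
3. extend(-1) → joint angles (θ0=90°, θ1=90°, e=1)
4. rotate(0, 90) → joint angles (θ0=90°, θ1=90°, e=1)

joint angles (θ0=90°, θ1=90°, e=1)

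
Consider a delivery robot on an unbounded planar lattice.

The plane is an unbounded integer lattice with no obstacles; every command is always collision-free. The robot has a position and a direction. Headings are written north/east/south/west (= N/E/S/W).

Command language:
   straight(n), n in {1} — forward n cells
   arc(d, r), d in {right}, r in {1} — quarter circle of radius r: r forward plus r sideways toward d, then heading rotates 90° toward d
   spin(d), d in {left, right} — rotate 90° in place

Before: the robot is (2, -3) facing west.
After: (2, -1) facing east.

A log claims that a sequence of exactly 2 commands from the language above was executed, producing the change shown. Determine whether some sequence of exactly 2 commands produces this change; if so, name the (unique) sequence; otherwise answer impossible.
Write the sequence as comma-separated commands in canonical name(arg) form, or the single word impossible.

key: position moved to (2,-1) AND the heading swung to E — translation plus rotation needed
from: (2, -3) facing west
1. arc(right, 1) → (1, -2) facing north
2. arc(right, 1) → (2, -1) facing east
uniquely the one of 16 2-step routes that fits.

arc(right, 1), arc(right, 1)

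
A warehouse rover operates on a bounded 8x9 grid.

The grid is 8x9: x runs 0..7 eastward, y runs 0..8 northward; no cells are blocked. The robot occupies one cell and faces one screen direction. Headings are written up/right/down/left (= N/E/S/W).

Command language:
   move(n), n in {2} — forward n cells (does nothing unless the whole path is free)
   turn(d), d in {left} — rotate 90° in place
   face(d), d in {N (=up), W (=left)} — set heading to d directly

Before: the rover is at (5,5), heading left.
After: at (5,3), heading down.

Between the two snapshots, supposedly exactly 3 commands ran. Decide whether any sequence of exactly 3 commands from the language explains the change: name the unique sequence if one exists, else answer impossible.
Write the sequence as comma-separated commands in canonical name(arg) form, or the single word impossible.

face(W), turn(left), move(2)

key: cell and facing (now S) both changed — the 3 commands mix motion and turning
from: at (5,5), heading left
1. face(W) → at (5,5), heading left
2. turn(left) → at (5,5), heading down
3. move(2) → at (5,3), heading down
no other 3-command option fits: unique.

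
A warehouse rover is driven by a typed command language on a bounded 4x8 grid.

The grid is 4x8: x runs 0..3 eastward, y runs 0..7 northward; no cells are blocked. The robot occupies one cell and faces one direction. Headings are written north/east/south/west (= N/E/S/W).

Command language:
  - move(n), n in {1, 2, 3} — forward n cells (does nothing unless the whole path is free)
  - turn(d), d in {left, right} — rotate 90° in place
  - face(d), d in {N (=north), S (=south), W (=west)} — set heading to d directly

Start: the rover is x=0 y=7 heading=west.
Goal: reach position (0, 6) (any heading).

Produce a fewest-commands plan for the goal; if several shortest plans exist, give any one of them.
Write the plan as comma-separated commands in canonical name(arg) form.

initial: x=0 y=7 heading=west
1. face(S) → x=0 y=7 heading=south
2. move(1) → x=0 y=6 heading=south
minimal: 2 command(s), checked below 2.

face(S), move(1)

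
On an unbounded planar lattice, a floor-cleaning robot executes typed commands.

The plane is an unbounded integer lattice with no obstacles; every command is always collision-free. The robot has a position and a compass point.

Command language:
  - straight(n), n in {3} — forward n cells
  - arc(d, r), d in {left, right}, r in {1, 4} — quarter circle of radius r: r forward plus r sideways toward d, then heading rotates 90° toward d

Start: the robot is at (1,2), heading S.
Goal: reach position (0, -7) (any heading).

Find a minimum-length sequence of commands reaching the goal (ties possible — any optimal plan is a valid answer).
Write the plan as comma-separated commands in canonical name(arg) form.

arc(right, 1), arc(left, 4), arc(left, 4)

initial: at (1,2), heading S
step 1 (arc(right, 1)): at (0,1), heading W
step 2 (arc(left, 4)): at (-4,-3), heading S
step 3 (arc(left, 4)): at (0,-7), heading E
no 2-step plan works, so 3 is optimal.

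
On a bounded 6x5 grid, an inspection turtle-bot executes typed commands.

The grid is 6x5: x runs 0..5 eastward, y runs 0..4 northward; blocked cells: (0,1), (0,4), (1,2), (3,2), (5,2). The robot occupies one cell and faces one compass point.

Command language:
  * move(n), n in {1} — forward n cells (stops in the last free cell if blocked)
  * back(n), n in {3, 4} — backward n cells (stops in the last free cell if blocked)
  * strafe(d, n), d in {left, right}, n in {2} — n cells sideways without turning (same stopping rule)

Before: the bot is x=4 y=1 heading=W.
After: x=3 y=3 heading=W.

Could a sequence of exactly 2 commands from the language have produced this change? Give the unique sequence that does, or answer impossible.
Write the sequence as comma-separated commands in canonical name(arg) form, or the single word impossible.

key: running move(1) before strafe(right, 2) would end elsewhere — order is forced
begin: x=4 y=1 heading=W
1. strafe(right, 2) → x=4 y=3 heading=W
2. move(1) → x=3 y=3 heading=W
uniquely the one of 25 2-step routes that fits.

strafe(right, 2), move(1)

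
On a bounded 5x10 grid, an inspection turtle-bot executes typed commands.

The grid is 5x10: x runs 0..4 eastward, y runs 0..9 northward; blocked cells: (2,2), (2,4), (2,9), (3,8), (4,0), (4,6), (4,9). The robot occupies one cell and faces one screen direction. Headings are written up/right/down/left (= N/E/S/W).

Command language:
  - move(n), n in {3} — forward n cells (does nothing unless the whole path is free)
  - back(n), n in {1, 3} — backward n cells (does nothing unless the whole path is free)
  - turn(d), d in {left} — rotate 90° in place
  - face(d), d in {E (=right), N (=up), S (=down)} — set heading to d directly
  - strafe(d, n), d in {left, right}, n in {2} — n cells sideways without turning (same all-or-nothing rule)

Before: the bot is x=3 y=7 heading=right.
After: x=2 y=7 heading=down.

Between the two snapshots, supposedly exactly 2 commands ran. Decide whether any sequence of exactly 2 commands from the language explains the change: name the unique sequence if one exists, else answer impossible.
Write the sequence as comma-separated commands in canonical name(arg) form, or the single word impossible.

key: order matters: swapping back(1) and face(S) lands elsewhere
start: x=3 y=7 heading=right
step 1 (back(1)): x=2 y=7 heading=right
step 2 (face(S)): x=2 y=7 heading=down
all 81 alternatives checked — unique.

back(1), face(S)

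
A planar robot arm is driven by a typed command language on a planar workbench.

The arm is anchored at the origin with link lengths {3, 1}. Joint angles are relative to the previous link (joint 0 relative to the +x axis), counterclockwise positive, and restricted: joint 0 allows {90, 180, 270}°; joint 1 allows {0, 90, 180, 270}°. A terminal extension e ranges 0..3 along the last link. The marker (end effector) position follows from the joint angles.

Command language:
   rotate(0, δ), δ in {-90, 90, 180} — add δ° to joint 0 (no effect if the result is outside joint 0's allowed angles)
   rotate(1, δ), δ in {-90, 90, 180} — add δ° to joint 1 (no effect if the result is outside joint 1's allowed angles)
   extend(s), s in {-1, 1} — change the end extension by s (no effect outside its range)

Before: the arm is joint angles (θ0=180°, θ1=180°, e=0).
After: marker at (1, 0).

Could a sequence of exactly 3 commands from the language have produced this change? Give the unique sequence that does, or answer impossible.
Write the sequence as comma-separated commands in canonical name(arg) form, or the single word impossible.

extend(1), extend(1), extend(1)

t0: joint angles (θ0=180°, θ1=180°, e=0)
1. extend(1) → joint angles (θ0=180°, θ1=180°, e=1)
2. extend(1) → joint angles (θ0=180°, θ1=180°, e=2)
3. extend(1) → joint angles (θ0=180°, θ1=180°, e=3)
uniquely the one of 512 3-step routes that fits.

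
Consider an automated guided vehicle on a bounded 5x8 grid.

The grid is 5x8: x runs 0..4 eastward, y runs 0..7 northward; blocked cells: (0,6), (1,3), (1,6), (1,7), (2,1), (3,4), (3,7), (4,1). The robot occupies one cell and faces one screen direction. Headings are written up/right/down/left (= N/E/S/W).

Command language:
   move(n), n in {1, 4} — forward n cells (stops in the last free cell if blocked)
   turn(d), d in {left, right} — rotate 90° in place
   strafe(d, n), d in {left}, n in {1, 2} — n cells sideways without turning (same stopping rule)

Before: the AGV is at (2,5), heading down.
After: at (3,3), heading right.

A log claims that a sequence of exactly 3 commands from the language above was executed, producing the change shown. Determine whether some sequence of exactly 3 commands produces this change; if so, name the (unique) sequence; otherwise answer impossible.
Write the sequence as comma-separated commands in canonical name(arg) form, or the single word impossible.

impossible

all 216 sequences checked — none match.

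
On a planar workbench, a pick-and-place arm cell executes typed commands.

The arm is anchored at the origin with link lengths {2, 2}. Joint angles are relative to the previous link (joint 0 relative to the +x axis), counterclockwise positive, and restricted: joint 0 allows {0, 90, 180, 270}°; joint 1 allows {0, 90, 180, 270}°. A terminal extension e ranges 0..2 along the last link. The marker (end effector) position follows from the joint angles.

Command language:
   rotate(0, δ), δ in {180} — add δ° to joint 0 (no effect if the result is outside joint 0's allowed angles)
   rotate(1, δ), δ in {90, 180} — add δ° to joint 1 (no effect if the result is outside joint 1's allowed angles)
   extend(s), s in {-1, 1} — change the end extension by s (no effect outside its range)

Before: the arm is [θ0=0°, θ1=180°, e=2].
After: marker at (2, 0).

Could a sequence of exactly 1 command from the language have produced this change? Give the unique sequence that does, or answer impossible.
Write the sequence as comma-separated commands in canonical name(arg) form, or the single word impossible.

rotate(0, 180)

t0: [θ0=0°, θ1=180°, e=2]
step 1 (rotate(0, 180)): [θ0=180°, θ1=180°, e=2]
no other 1-command option fits: unique.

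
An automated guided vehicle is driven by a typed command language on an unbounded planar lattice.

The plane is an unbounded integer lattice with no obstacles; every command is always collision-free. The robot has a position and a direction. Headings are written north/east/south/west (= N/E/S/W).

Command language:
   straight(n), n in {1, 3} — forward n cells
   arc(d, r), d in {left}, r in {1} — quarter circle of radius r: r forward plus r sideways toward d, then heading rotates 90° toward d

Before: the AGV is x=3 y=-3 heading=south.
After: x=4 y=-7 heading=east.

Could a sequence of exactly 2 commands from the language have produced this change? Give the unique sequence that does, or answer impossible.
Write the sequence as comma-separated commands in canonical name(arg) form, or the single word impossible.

straight(3), arc(left, 1)

key: running arc(left, 1) before straight(3) would end elsewhere — order is forced
start: x=3 y=-3 heading=south
1. straight(3) → x=3 y=-6 heading=south
2. arc(left, 1) → x=4 y=-7 heading=east
no rival 2-sequence matches.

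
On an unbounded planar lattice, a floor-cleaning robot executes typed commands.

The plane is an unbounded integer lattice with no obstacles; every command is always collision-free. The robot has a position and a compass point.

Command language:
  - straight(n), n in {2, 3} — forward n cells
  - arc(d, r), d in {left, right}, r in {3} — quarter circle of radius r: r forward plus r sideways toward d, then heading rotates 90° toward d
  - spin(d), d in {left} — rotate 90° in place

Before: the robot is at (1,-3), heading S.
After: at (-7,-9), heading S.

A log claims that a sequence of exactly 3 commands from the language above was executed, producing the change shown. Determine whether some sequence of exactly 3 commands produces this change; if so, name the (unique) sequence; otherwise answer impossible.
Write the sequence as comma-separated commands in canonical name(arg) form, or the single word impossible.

key: still facing S at the end — net rotation zero over 3 steps
initial: at (1,-3), heading S
t=1 arc(right, 3) ⇒ at (-2,-6), heading W
t=2 straight(2) ⇒ at (-4,-6), heading W
t=3 arc(left, 3) ⇒ at (-7,-9), heading S
no rival 3-sequence matches.

arc(right, 3), straight(2), arc(left, 3)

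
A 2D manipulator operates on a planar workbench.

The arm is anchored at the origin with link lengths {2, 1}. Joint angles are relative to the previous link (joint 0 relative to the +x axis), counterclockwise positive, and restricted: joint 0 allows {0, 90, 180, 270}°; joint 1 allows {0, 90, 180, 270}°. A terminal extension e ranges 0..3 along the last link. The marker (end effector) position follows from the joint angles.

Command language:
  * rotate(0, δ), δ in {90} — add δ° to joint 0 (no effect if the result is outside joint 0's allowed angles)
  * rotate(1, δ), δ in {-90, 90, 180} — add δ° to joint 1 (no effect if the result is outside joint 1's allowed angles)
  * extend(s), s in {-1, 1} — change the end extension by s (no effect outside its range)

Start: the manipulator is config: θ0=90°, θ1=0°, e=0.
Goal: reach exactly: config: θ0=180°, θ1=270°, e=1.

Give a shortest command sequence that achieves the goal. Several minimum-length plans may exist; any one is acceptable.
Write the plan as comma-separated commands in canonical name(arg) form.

rotate(0, 90), rotate(1, -90), extend(1)

initial: config: θ0=90°, θ1=0°, e=0
1. rotate(0, 90) → config: θ0=180°, θ1=0°, e=0
2. rotate(1, -90) → config: θ0=180°, θ1=270°, e=0
3. extend(1) → config: θ0=180°, θ1=270°, e=1
nothing shorter than 3 reaches the goal.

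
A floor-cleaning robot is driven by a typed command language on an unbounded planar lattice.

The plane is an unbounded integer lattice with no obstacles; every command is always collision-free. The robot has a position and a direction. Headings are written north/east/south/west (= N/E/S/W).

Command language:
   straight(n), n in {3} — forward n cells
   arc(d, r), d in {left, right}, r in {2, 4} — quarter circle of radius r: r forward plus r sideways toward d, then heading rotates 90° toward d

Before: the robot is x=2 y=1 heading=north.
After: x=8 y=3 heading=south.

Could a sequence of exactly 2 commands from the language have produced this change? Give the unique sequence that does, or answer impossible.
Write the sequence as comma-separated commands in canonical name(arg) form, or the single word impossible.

arc(right, 4), arc(right, 2)

key: running arc(right, 2) before arc(right, 4) would end elsewhere — order is forced
from: x=2 y=1 heading=north
1. arc(right, 4) → x=6 y=5 heading=east
2. arc(right, 2) → x=8 y=3 heading=south
all 25 alternatives checked — unique.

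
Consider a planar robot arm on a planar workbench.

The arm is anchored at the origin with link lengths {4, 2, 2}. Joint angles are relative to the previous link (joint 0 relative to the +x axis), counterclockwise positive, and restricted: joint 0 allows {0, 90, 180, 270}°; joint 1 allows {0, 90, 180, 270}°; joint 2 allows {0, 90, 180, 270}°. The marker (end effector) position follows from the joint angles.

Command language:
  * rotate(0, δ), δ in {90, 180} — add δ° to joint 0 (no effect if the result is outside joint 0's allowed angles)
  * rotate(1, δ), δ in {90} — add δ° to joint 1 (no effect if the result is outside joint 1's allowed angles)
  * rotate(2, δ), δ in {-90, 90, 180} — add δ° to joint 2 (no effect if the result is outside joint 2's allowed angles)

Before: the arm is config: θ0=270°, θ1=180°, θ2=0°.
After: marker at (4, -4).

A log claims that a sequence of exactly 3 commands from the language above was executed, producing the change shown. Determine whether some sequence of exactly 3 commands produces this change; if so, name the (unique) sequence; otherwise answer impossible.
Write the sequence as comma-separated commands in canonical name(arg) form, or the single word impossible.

initial: config: θ0=270°, θ1=180°, θ2=0°
t=1 rotate(1, 90) ⇒ config: θ0=270°, θ1=270°, θ2=0°
t=2 rotate(1, 90) ⇒ config: θ0=270°, θ1=0°, θ2=0°
t=3 rotate(1, 90) ⇒ config: θ0=270°, θ1=90°, θ2=0°
no rival 3-sequence matches.

rotate(1, 90), rotate(1, 90), rotate(1, 90)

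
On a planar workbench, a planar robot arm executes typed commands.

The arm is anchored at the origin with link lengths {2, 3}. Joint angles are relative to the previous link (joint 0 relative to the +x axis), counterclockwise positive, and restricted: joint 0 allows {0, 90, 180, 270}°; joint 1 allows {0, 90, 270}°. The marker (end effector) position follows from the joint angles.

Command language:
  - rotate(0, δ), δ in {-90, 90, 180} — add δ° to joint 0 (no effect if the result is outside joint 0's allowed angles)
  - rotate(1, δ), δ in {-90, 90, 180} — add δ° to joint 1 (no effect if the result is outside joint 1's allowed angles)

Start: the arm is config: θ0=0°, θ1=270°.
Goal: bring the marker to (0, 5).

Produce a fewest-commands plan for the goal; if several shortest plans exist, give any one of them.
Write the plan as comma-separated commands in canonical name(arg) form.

rotate(1, 90), rotate(0, 90)

start: config: θ0=0°, θ1=270°
[1] after rotate(1, 90): config: θ0=0°, θ1=0°
[2] after rotate(0, 90): config: θ0=90°, θ1=0°
nothing shorter than 2 reaches the goal.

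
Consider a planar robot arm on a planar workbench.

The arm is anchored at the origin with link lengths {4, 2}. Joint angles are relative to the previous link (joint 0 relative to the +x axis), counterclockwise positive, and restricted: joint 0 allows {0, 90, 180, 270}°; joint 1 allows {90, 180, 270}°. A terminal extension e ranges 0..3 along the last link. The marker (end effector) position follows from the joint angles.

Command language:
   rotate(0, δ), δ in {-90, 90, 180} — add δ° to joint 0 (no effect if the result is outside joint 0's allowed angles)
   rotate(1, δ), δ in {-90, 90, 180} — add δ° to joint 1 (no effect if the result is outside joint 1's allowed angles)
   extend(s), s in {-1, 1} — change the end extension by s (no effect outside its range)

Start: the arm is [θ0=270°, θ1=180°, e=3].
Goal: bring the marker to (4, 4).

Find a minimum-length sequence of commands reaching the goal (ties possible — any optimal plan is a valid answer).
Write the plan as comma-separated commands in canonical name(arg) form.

initial: [θ0=270°, θ1=180°, e=3]
1. rotate(1, -90) → [θ0=270°, θ1=90°, e=3]
2. rotate(0, 90) → [θ0=0°, θ1=90°, e=3]
3. extend(-1) → [θ0=0°, θ1=90°, e=2]
nothing shorter than 3 reaches the goal.

rotate(1, -90), rotate(0, 90), extend(-1)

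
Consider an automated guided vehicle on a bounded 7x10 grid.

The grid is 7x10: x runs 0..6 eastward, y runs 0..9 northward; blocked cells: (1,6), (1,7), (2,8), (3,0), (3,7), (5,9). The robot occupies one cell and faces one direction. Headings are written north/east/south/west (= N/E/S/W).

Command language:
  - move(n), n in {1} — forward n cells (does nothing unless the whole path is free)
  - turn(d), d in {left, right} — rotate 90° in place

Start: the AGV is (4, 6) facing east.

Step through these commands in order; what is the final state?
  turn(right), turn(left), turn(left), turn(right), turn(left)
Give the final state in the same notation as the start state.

(4, 6) facing north

begin: (4, 6) facing east
[1] after turn(right): (4, 6) facing south
[2] after turn(left): (4, 6) facing east
[3] after turn(left): (4, 6) facing north
[4] after turn(right): (4, 6) facing east
[5] after turn(left): (4, 6) facing north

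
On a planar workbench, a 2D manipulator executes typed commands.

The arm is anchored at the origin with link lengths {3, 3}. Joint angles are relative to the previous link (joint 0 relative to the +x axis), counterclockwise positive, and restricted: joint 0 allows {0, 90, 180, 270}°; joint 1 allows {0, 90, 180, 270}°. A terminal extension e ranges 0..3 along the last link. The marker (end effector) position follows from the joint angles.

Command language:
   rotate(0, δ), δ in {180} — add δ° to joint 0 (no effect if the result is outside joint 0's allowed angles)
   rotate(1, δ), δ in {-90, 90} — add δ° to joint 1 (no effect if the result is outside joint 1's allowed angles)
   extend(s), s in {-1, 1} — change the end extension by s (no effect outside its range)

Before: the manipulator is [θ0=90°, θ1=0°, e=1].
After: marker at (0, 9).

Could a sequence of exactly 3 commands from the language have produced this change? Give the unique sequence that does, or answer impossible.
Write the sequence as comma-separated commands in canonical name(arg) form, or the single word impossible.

start: [θ0=90°, θ1=0°, e=1]
1. extend(1) → [θ0=90°, θ1=0°, e=2]
2. extend(1) → [θ0=90°, θ1=0°, e=3]
3. extend(1) → [θ0=90°, θ1=0°, e=3]
no other 3-command option fits: unique.

extend(1), extend(1), extend(1)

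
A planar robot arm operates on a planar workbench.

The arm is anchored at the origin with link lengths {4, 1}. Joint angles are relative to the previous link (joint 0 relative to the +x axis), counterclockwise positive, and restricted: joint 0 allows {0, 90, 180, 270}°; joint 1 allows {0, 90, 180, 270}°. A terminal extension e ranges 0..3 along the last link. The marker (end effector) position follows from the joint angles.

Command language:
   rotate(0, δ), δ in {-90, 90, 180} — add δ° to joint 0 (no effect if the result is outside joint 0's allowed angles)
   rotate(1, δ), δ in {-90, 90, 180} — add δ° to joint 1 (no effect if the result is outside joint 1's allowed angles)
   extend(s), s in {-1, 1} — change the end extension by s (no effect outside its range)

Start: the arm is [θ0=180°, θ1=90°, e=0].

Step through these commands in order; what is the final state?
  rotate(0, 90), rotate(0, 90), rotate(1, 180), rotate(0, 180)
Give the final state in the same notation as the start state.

[θ0=180°, θ1=270°, e=0]

initial: [θ0=180°, θ1=90°, e=0]
t=1 rotate(0, 90) ⇒ [θ0=270°, θ1=90°, e=0]
t=2 rotate(0, 90) ⇒ [θ0=0°, θ1=90°, e=0]
t=3 rotate(1, 180) ⇒ [θ0=0°, θ1=270°, e=0]
t=4 rotate(0, 180) ⇒ [θ0=180°, θ1=270°, e=0]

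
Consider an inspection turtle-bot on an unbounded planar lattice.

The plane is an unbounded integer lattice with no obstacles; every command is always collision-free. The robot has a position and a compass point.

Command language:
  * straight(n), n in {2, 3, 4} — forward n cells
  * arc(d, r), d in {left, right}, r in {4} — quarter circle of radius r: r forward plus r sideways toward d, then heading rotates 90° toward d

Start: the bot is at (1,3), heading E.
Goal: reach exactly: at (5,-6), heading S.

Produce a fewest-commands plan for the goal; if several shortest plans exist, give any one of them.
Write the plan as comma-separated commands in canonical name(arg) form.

arc(right, 4), straight(3), straight(2)

from: at (1,3), heading E
step 1 (arc(right, 4)): at (5,-1), heading S
step 2 (straight(3)): at (5,-4), heading S
step 3 (straight(2)): at (5,-6), heading S
shorter routes all fall short; 3 is best.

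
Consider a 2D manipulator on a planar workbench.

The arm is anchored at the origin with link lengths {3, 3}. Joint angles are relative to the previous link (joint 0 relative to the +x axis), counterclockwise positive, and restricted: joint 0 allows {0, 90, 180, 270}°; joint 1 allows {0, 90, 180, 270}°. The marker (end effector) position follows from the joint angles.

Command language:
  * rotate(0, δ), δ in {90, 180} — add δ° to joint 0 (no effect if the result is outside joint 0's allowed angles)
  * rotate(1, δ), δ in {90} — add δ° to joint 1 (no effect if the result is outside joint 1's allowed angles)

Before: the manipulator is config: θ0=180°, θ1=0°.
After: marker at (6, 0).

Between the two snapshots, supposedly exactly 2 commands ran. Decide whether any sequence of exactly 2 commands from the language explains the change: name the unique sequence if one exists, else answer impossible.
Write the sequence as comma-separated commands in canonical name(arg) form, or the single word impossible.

begin: config: θ0=180°, θ1=0°
t=1 rotate(0, 90) ⇒ config: θ0=270°, θ1=0°
t=2 rotate(0, 90) ⇒ config: θ0=0°, θ1=0°
no other 2-command option fits: unique.

rotate(0, 90), rotate(0, 90)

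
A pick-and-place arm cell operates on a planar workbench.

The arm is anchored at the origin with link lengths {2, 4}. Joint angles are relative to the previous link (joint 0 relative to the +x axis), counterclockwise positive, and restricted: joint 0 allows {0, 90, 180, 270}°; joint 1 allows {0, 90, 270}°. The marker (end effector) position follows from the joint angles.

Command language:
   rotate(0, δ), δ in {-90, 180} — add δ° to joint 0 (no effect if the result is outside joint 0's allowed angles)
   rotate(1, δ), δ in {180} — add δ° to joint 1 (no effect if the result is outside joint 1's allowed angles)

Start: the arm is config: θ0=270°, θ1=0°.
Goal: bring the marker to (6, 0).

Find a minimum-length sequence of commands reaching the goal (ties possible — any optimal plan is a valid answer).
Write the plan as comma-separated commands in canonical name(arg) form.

rotate(0, -90), rotate(0, 180)

initial: config: θ0=270°, θ1=0°
t=1 rotate(0, -90) ⇒ config: θ0=180°, θ1=0°
t=2 rotate(0, 180) ⇒ config: θ0=0°, θ1=0°
nothing shorter than 2 reaches the goal.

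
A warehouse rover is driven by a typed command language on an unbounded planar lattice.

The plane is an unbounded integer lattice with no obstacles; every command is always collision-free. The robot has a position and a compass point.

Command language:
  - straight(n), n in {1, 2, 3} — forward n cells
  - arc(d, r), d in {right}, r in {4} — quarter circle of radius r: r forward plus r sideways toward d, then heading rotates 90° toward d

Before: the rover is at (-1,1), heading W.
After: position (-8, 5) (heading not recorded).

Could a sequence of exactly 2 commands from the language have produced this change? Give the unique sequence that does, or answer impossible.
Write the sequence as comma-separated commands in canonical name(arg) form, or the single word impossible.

straight(3), arc(right, 4)

key: order matters: swapping straight(3) and arc(right, 4) lands elsewhere
initial: at (-1,1), heading W
[1] after straight(3): at (-4,1), heading W
[2] after arc(right, 4): at (-8,5), heading N
all 16 alternatives checked — unique.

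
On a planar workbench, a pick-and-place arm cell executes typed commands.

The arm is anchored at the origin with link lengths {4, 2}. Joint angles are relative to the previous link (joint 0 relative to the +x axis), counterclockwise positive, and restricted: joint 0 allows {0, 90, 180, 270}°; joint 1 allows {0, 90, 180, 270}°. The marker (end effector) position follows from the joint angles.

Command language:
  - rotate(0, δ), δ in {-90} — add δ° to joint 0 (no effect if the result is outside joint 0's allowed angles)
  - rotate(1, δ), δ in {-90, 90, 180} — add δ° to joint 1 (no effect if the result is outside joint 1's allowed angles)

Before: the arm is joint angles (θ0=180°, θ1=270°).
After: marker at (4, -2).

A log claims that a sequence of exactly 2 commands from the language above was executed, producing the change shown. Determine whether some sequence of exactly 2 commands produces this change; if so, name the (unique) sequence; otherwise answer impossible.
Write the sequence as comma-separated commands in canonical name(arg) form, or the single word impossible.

rotate(0, -90), rotate(0, -90)

start: joint angles (θ0=180°, θ1=270°)
t=1 rotate(0, -90) ⇒ joint angles (θ0=90°, θ1=270°)
t=2 rotate(0, -90) ⇒ joint angles (θ0=0°, θ1=270°)
all 16 alternatives checked — unique.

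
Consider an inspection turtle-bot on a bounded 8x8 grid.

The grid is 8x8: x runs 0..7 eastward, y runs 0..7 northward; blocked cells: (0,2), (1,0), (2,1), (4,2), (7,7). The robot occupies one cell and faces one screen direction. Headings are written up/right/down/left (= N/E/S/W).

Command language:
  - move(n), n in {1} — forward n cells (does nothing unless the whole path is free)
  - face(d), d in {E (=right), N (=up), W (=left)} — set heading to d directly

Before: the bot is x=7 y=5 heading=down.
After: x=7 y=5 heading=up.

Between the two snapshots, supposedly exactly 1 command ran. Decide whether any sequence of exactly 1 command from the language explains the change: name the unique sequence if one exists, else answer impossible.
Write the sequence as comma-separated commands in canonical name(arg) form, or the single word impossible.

key: parked at (7,5) the whole time — nothing moves the robot
start: x=7 y=5 heading=down
1. face(N) → x=7 y=5 heading=up
no other 1-command option fits: unique.

face(N)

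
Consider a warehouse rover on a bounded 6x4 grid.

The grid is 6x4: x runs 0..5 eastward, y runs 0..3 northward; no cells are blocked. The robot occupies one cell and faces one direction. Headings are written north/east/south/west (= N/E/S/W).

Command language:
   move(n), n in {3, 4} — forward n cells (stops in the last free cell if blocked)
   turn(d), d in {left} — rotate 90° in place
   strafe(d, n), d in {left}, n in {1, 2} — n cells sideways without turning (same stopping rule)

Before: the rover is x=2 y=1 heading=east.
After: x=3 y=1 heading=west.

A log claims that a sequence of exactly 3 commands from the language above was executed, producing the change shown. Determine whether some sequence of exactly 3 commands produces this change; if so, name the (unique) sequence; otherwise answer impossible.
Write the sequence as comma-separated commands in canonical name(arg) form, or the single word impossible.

impossible

checked all 3-command options: none fits.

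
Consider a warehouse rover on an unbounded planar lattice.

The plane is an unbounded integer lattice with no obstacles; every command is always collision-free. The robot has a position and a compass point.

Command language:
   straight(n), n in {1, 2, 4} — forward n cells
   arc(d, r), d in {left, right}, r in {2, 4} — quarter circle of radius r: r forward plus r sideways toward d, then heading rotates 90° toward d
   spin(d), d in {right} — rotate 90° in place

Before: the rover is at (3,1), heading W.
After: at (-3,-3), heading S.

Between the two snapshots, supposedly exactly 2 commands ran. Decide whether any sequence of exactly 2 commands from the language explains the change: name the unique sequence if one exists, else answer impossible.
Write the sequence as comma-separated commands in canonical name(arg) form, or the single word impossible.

key: running arc(left, 4) before straight(2) would end elsewhere — order is forced
initial: at (3,1), heading W
1. straight(2) → at (1,1), heading W
2. arc(left, 4) → at (-3,-3), heading S
all 64 alternatives checked — unique.

straight(2), arc(left, 4)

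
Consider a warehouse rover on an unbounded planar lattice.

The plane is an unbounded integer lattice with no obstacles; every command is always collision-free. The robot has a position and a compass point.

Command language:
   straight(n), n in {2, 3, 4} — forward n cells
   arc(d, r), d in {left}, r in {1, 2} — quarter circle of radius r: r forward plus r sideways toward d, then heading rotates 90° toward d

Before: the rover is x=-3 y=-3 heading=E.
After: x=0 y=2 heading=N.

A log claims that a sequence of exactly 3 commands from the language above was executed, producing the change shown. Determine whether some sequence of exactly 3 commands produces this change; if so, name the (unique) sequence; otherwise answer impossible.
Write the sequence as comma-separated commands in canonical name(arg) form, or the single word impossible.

key: cell and facing (now N) both changed — the 3 commands mix motion and turning
begin: x=-3 y=-3 heading=E
[1] after straight(2): x=-1 y=-3 heading=E
[2] after arc(left, 1): x=0 y=-2 heading=N
[3] after straight(4): x=0 y=2 heading=N
no other 3-command option fits: unique.

straight(2), arc(left, 1), straight(4)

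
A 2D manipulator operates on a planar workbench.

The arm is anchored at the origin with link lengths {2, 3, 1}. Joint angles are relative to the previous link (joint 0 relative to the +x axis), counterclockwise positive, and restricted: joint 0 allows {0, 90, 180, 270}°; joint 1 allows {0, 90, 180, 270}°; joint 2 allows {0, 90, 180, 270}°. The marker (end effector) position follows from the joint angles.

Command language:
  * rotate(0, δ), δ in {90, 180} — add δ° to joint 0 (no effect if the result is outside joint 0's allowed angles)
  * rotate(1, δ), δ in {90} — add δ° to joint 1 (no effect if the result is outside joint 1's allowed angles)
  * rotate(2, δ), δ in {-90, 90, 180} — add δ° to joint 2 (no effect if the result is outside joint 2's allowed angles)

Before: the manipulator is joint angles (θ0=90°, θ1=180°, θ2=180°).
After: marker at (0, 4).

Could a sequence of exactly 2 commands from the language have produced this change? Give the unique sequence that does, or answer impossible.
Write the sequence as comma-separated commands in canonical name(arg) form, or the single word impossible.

t0: joint angles (θ0=90°, θ1=180°, θ2=180°)
[1] after rotate(1, 90): joint angles (θ0=90°, θ1=270°, θ2=180°)
[2] after rotate(1, 90): joint angles (θ0=90°, θ1=0°, θ2=180°)
uniquely the one of 36 2-step routes that fits.

rotate(1, 90), rotate(1, 90)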